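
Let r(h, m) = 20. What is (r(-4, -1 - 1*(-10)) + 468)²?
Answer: 238144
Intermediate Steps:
(r(-4, -1 - 1*(-10)) + 468)² = (20 + 468)² = 488² = 238144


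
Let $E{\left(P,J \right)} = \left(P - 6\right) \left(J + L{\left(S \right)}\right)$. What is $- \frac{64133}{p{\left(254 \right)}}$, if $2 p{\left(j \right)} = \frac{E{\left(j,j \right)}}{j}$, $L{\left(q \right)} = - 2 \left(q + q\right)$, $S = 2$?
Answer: $- \frac{8144891}{15252} \approx -534.02$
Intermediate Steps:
$L{\left(q \right)} = - 4 q$ ($L{\left(q \right)} = - 2 \cdot 2 q = - 4 q$)
$E{\left(P,J \right)} = \left(-8 + J\right) \left(-6 + P\right)$ ($E{\left(P,J \right)} = \left(P - 6\right) \left(J - 8\right) = \left(-6 + P\right) \left(J - 8\right) = \left(-6 + P\right) \left(-8 + J\right) = \left(-8 + J\right) \left(-6 + P\right)$)
$p{\left(j \right)} = \frac{48 + j^{2} - 14 j}{2 j}$ ($p{\left(j \right)} = \frac{\left(48 - 8 j - 6 j + j j\right) \frac{1}{j}}{2} = \frac{\left(48 - 8 j - 6 j + j^{2}\right) \frac{1}{j}}{2} = \frac{\left(48 + j^{2} - 14 j\right) \frac{1}{j}}{2} = \frac{\frac{1}{j} \left(48 + j^{2} - 14 j\right)}{2} = \frac{48 + j^{2} - 14 j}{2 j}$)
$- \frac{64133}{p{\left(254 \right)}} = - \frac{64133}{-7 + \frac{1}{2} \cdot 254 + \frac{24}{254}} = - \frac{64133}{-7 + 127 + 24 \cdot \frac{1}{254}} = - \frac{64133}{-7 + 127 + \frac{12}{127}} = - \frac{64133}{\frac{15252}{127}} = \left(-64133\right) \frac{127}{15252} = - \frac{8144891}{15252}$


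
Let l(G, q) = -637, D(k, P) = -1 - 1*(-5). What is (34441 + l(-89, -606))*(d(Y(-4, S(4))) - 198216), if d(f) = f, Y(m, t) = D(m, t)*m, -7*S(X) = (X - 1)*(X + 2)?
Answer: -6701034528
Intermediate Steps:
D(k, P) = 4 (D(k, P) = -1 + 5 = 4)
S(X) = -(-1 + X)*(2 + X)/7 (S(X) = -(X - 1)*(X + 2)/7 = -(-1 + X)*(2 + X)/7)
Y(m, t) = 4*m
(34441 + l(-89, -606))*(d(Y(-4, S(4))) - 198216) = (34441 - 637)*(4*(-4) - 198216) = 33804*(-16 - 198216) = 33804*(-198232) = -6701034528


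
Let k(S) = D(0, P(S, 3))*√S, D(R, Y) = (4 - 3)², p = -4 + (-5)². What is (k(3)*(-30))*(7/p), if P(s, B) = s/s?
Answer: -10*√3 ≈ -17.320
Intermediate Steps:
p = 21 (p = -4 + 25 = 21)
P(s, B) = 1
D(R, Y) = 1 (D(R, Y) = 1² = 1)
k(S) = √S (k(S) = 1*√S = √S)
(k(3)*(-30))*(7/p) = (√3*(-30))*(7/21) = (-30*√3)*(7*(1/21)) = -30*√3*(⅓) = -10*√3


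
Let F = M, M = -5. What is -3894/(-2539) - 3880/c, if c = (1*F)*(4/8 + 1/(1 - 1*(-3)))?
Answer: 7892738/7617 ≈ 1036.2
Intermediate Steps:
F = -5
c = -15/4 (c = (1*(-5))*(4/8 + 1/(1 - 1*(-3))) = -5*(4*(⅛) + 1/(1 + 3)) = -5*(½ + 1/4) = -5*(½ + 1*(¼)) = -5*(½ + ¼) = -5*¾ = -15/4 ≈ -3.7500)
-3894/(-2539) - 3880/c = -3894/(-2539) - 3880/(-15/4) = -3894*(-1/2539) - 3880*(-4/15) = 3894/2539 + 3104/3 = 7892738/7617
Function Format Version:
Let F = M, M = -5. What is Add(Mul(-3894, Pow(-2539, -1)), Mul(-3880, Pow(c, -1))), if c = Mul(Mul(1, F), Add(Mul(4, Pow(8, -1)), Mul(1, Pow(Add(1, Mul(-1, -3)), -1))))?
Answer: Rational(7892738, 7617) ≈ 1036.2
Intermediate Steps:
F = -5
c = Rational(-15, 4) (c = Mul(Mul(1, -5), Add(Mul(4, Pow(8, -1)), Mul(1, Pow(Add(1, Mul(-1, -3)), -1)))) = Mul(-5, Add(Mul(4, Rational(1, 8)), Mul(1, Pow(Add(1, 3), -1)))) = Mul(-5, Add(Rational(1, 2), Mul(1, Pow(4, -1)))) = Mul(-5, Add(Rational(1, 2), Mul(1, Rational(1, 4)))) = Mul(-5, Add(Rational(1, 2), Rational(1, 4))) = Mul(-5, Rational(3, 4)) = Rational(-15, 4) ≈ -3.7500)
Add(Mul(-3894, Pow(-2539, -1)), Mul(-3880, Pow(c, -1))) = Add(Mul(-3894, Pow(-2539, -1)), Mul(-3880, Pow(Rational(-15, 4), -1))) = Add(Mul(-3894, Rational(-1, 2539)), Mul(-3880, Rational(-4, 15))) = Add(Rational(3894, 2539), Rational(3104, 3)) = Rational(7892738, 7617)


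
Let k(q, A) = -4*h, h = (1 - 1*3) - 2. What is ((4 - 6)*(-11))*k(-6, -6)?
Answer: 352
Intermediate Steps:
h = -4 (h = (1 - 3) - 2 = -2 - 2 = -4)
k(q, A) = 16 (k(q, A) = -4*(-4) = 16)
((4 - 6)*(-11))*k(-6, -6) = ((4 - 6)*(-11))*16 = -2*(-11)*16 = 22*16 = 352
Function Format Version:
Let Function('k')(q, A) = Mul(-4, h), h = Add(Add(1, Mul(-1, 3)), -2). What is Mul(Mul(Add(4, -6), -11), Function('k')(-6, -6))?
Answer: 352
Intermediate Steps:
h = -4 (h = Add(Add(1, -3), -2) = Add(-2, -2) = -4)
Function('k')(q, A) = 16 (Function('k')(q, A) = Mul(-4, -4) = 16)
Mul(Mul(Add(4, -6), -11), Function('k')(-6, -6)) = Mul(Mul(Add(4, -6), -11), 16) = Mul(Mul(-2, -11), 16) = Mul(22, 16) = 352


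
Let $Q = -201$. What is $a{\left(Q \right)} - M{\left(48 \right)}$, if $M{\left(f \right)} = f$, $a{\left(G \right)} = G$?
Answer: $-249$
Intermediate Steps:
$a{\left(Q \right)} - M{\left(48 \right)} = -201 - 48 = -249$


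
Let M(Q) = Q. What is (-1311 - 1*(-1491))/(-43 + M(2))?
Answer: -180/41 ≈ -4.3902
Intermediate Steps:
(-1311 - 1*(-1491))/(-43 + M(2)) = (-1311 - 1*(-1491))/(-43 + 2) = (-1311 + 1491)/(-41) = 180*(-1/41) = -180/41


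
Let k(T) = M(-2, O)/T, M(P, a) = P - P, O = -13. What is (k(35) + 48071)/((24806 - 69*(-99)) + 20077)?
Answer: 48071/51714 ≈ 0.92955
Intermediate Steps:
M(P, a) = 0
k(T) = 0 (k(T) = 0/T = 0)
(k(35) + 48071)/((24806 - 69*(-99)) + 20077) = (0 + 48071)/((24806 - 69*(-99)) + 20077) = 48071/((24806 + 6831) + 20077) = 48071/(31637 + 20077) = 48071/51714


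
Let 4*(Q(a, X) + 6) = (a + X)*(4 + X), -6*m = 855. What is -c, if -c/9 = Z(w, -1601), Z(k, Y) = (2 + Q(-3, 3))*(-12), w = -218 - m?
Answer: 432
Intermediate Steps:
m = -285/2 (m = -⅙*855 = -285/2 ≈ -142.50)
w = -151/2 (w = -218 - 1*(-285/2) = -218 + 285/2 = -151/2 ≈ -75.500)
Q(a, X) = -6 + (4 + X)*(X + a)/4 (Q(a, X) = -6 + ((a + X)*(4 + X))/4 = -6 + ((X + a)*(4 + X))/4 = -6 + ((4 + X)*(X + a))/4 = -6 + (4 + X)*(X + a)/4)
Z(k, Y) = 48 (Z(k, Y) = (2 + (-6 + 3 - 3 + (¼)*3² + (¼)*3*(-3)))*(-12) = (2 + (-6 + 3 - 3 + (¼)*9 - 9/4))*(-12) = (2 + (-6 + 3 - 3 + 9/4 - 9/4))*(-12) = (2 - 6)*(-12) = -4*(-12) = 48)
c = -432 (c = -9*48 = -432)
-c = -1*(-432) = 432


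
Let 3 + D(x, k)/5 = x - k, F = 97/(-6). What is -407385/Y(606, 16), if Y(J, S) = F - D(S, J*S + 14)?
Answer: -2444310/290813 ≈ -8.4051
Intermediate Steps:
F = -97/6 (F = 97*(-⅙) = -97/6 ≈ -16.167)
D(x, k) = -15 - 5*k + 5*x (D(x, k) = -15 + 5*(x - k) = -15 + (-5*k + 5*x) = -15 - 5*k + 5*x)
Y(J, S) = 413/6 - 5*S + 5*J*S (Y(J, S) = -97/6 - (-15 - 5*(J*S + 14) + 5*S) = -97/6 - (-15 - 5*(14 + J*S) + 5*S) = -97/6 - (-15 + (-70 - 5*J*S) + 5*S) = -97/6 - (-85 + 5*S - 5*J*S) = -97/6 + (85 - 5*S + 5*J*S) = 413/6 - 5*S + 5*J*S)
-407385/Y(606, 16) = -407385/(413/6 - 5*16 + 5*606*16) = -407385/(413/6 - 80 + 48480) = -407385/290813/6 = -407385*6/290813 = -2444310/290813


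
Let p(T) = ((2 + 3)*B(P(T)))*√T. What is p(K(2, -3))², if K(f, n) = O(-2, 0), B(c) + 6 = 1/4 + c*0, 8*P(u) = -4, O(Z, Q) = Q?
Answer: 0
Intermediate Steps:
P(u) = -½ (P(u) = (⅛)*(-4) = -½)
B(c) = -23/4 (B(c) = -6 + (1/4 + c*0) = -6 + (¼ + 0) = -6 + ¼ = -23/4)
K(f, n) = 0
p(T) = -115*√T/4 (p(T) = ((2 + 3)*(-23/4))*√T = (5*(-23/4))*√T = -115*√T/4)
p(K(2, -3))² = (-115*√0/4)² = (-115/4*0)² = 0² = 0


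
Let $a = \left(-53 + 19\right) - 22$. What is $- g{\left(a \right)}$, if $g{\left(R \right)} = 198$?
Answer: $-198$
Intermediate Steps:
$a = -56$ ($a = -34 - 22 = -56$)
$- g{\left(a \right)} = \left(-1\right) 198 = -198$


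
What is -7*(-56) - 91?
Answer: 301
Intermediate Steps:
-7*(-56) - 91 = 392 - 91 = 301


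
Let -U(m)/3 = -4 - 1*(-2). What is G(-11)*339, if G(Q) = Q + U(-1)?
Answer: -1695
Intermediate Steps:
U(m) = 6 (U(m) = -3*(-4 - 1*(-2)) = -3*(-4 + 2) = -3*(-2) = 6)
G(Q) = 6 + Q (G(Q) = Q + 6 = 6 + Q)
G(-11)*339 = (6 - 11)*339 = -5*339 = -1695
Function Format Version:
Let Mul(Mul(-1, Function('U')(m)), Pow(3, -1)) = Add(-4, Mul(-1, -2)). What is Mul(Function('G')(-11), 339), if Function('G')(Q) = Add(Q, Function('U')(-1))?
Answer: -1695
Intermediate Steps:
Function('U')(m) = 6 (Function('U')(m) = Mul(-3, Add(-4, Mul(-1, -2))) = Mul(-3, Add(-4, 2)) = Mul(-3, -2) = 6)
Function('G')(Q) = Add(6, Q) (Function('G')(Q) = Add(Q, 6) = Add(6, Q))
Mul(Function('G')(-11), 339) = Mul(Add(6, -11), 339) = Mul(-5, 339) = -1695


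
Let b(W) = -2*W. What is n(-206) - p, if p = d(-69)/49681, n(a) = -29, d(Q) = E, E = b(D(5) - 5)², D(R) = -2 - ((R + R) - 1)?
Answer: -1441773/49681 ≈ -29.021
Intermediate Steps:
D(R) = -1 - 2*R (D(R) = -2 - (2*R - 1) = -2 - (-1 + 2*R) = -2 + (1 - 2*R) = -1 - 2*R)
E = 1024 (E = (-2*((-1 - 2*5) - 5))² = (-2*((-1 - 10) - 5))² = (-2*(-11 - 5))² = (-2*(-16))² = 32² = 1024)
d(Q) = 1024
p = 1024/49681 ≈ 0.020611
n(-206) - p = -29 - 1*1024/49681 = -29 - 1024/49681 = -1441773/49681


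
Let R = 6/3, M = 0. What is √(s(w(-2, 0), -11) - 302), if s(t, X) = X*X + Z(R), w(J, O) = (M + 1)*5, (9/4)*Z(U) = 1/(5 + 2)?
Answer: I*√79793/21 ≈ 13.451*I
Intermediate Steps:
R = 2 (R = 6*(⅓) = 2)
Z(U) = 4/63 (Z(U) = 4/(9*(5 + 2)) = (4/9)/7 = (4/9)*(⅐) = 4/63)
w(J, O) = 5 (w(J, O) = (0 + 1)*5 = 1*5 = 5)
s(t, X) = 4/63 + X² (s(t, X) = X*X + 4/63 = X² + 4/63 = 4/63 + X²)
√(s(w(-2, 0), -11) - 302) = √((4/63 + (-11)²) - 302) = √((4/63 + 121) - 302) = √(7627/63 - 302) = √(-11399/63) = I*√79793/21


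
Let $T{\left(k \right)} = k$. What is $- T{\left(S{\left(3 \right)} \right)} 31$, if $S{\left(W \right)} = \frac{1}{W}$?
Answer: $- \frac{31}{3} \approx -10.333$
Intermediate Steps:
$- T{\left(S{\left(3 \right)} \right)} 31 = - \frac{1}{3} \cdot 31 = \left(-1\right) \frac{1}{3} \cdot 31 = \left(- \frac{1}{3}\right) 31 = - \frac{31}{3}$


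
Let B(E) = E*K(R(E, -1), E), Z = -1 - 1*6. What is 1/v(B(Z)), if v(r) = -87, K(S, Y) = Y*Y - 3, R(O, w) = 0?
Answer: -1/87 ≈ -0.011494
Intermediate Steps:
K(S, Y) = -3 + Y² (K(S, Y) = Y² - 3 = -3 + Y²)
Z = -7 (Z = -1 - 6 = -7)
B(E) = E*(-3 + E²)
1/v(B(Z)) = 1/(-87) = -1/87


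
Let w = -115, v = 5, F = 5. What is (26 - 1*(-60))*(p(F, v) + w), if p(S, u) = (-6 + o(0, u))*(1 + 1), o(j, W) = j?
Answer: -10922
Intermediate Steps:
p(S, u) = -12 (p(S, u) = (-6 + 0)*(1 + 1) = -6*2 = -12)
(26 - 1*(-60))*(p(F, v) + w) = (26 - 1*(-60))*(-12 - 115) = (26 + 60)*(-127) = 86*(-127) = -10922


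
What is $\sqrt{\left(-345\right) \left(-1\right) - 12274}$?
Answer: $i \sqrt{11929} \approx 109.22 i$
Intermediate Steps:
$\sqrt{\left(-345\right) \left(-1\right) - 12274} = \sqrt{345 - 12274} = \sqrt{-11929} = i \sqrt{11929}$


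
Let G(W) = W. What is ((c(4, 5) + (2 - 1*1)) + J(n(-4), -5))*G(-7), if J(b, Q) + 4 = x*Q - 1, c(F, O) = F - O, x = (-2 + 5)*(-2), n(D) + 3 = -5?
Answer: -175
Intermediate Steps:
n(D) = -8 (n(D) = -3 - 5 = -8)
x = -6 (x = 3*(-2) = -6)
J(b, Q) = -5 - 6*Q (J(b, Q) = -4 + (-6*Q - 1) = -4 + (-1 - 6*Q) = -5 - 6*Q)
((c(4, 5) + (2 - 1*1)) + J(n(-4), -5))*G(-7) = (((4 - 1*5) + (2 - 1*1)) + (-5 - 6*(-5)))*(-7) = (((4 - 5) + (2 - 1)) + (-5 + 30))*(-7) = ((-1 + 1) + 25)*(-7) = (0 + 25)*(-7) = 25*(-7) = -175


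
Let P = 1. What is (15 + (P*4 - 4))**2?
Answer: 225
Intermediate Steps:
(15 + (P*4 - 4))**2 = (15 + (1*4 - 4))**2 = (15 + (4 - 4))**2 = (15 + 0)**2 = 15**2 = 225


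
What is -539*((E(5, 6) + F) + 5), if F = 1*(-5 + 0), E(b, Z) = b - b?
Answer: 0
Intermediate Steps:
E(b, Z) = 0
F = -5 (F = 1*(-5) = -5)
-539*((E(5, 6) + F) + 5) = -539*((0 - 5) + 5) = -539*(-5 + 5) = -539*0 = 0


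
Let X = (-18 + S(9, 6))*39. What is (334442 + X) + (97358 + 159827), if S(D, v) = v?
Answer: 591159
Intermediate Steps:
X = -468 (X = (-18 + 6)*39 = -12*39 = -468)
(334442 + X) + (97358 + 159827) = (334442 - 468) + (97358 + 159827) = 333974 + 257185 = 591159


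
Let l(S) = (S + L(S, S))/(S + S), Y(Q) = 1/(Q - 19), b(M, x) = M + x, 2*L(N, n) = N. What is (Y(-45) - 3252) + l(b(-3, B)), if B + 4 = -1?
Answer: -208081/64 ≈ -3251.3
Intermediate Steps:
B = -5 (B = -4 - 1 = -5)
L(N, n) = N/2
Y(Q) = 1/(-19 + Q)
l(S) = ¾ (l(S) = (S + S/2)/(S + S) = (3*S/2)/((2*S)) = (3*S/2)*(1/(2*S)) = ¾)
(Y(-45) - 3252) + l(b(-3, B)) = (1/(-19 - 45) - 3252) + ¾ = (1/(-64) - 3252) + ¾ = (-1/64 - 3252) + ¾ = -208129/64 + ¾ = -208081/64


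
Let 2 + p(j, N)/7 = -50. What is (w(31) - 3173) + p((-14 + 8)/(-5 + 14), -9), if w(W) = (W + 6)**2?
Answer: -2168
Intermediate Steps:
p(j, N) = -364 (p(j, N) = -14 + 7*(-50) = -14 - 350 = -364)
w(W) = (6 + W)**2
(w(31) - 3173) + p((-14 + 8)/(-5 + 14), -9) = ((6 + 31)**2 - 3173) - 364 = (37**2 - 3173) - 364 = (1369 - 3173) - 364 = -1804 - 364 = -2168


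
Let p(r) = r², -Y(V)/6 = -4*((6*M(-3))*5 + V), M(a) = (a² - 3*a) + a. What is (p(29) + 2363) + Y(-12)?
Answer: 13716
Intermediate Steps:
M(a) = a² - 2*a
Y(V) = 10800 + 24*V (Y(V) = -(-24)*((6*(-3*(-2 - 3)))*5 + V) = -(-24)*((6*(-3*(-5)))*5 + V) = -(-24)*((6*15)*5 + V) = -(-24)*(90*5 + V) = -(-24)*(450 + V) = -6*(-1800 - 4*V) = 10800 + 24*V)
(p(29) + 2363) + Y(-12) = (29² + 2363) + (10800 + 24*(-12)) = (841 + 2363) + (10800 - 288) = 3204 + 10512 = 13716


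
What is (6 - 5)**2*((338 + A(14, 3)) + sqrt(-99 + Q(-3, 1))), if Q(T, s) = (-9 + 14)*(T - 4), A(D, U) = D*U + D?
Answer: 394 + I*sqrt(134) ≈ 394.0 + 11.576*I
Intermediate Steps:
A(D, U) = D + D*U
Q(T, s) = -20 + 5*T (Q(T, s) = 5*(-4 + T) = -20 + 5*T)
(6 - 5)**2*((338 + A(14, 3)) + sqrt(-99 + Q(-3, 1))) = (6 - 5)**2*((338 + 14*(1 + 3)) + sqrt(-99 + (-20 + 5*(-3)))) = 1**2*((338 + 14*4) + sqrt(-99 + (-20 - 15))) = 1*((338 + 56) + sqrt(-99 - 35)) = 1*(394 + sqrt(-134)) = 1*(394 + I*sqrt(134)) = 394 + I*sqrt(134)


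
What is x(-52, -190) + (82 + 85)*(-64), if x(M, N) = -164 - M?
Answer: -10800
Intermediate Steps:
x(-52, -190) + (82 + 85)*(-64) = (-164 - 1*(-52)) + (82 + 85)*(-64) = (-164 + 52) + 167*(-64) = -112 - 10688 = -10800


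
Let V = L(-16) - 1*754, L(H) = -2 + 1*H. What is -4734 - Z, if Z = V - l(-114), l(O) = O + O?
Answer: -4190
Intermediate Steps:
l(O) = 2*O
L(H) = -2 + H
V = -772 (V = (-2 - 16) - 1*754 = -18 - 754 = -772)
Z = -544 (Z = -772 - 2*(-114) = -772 - 1*(-228) = -772 + 228 = -544)
-4734 - Z = -4734 - 1*(-544) = -4734 + 544 = -4190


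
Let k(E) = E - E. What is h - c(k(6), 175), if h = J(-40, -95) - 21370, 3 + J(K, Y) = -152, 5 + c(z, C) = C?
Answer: -21695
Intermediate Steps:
k(E) = 0
c(z, C) = -5 + C
J(K, Y) = -155 (J(K, Y) = -3 - 152 = -155)
h = -21525 (h = -155 - 21370 = -21525)
h - c(k(6), 175) = -21525 - (-5 + 175) = -21525 - 1*170 = -21525 - 170 = -21695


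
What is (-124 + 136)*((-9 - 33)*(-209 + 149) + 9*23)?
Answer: 32724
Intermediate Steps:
(-124 + 136)*((-9 - 33)*(-209 + 149) + 9*23) = 12*(-42*(-60) + 207) = 12*(2520 + 207) = 12*2727 = 32724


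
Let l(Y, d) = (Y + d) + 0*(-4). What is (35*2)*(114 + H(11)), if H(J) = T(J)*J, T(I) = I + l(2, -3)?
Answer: 15680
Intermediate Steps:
l(Y, d) = Y + d (l(Y, d) = (Y + d) + 0 = Y + d)
T(I) = -1 + I (T(I) = I + (2 - 3) = I - 1 = -1 + I)
H(J) = J*(-1 + J) (H(J) = (-1 + J)*J = J*(-1 + J))
(35*2)*(114 + H(11)) = (35*2)*(114 + 11*(-1 + 11)) = 70*(114 + 11*10) = 70*(114 + 110) = 70*224 = 15680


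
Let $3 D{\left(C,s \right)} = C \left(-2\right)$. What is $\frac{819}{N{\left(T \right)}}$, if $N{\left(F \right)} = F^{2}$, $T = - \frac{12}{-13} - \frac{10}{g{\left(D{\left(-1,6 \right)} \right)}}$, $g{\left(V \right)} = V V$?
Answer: $\frac{61516}{34969} \approx 1.7592$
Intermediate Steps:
$D{\left(C,s \right)} = - \frac{2 C}{3}$ ($D{\left(C,s \right)} = \frac{C \left(-2\right)}{3} = \frac{\left(-2\right) C}{3} = - \frac{2 C}{3}$)
$g{\left(V \right)} = V^{2}$
$T = - \frac{561}{26}$ ($T = - \frac{12}{-13} - \frac{10}{\left(\left(- \frac{2}{3}\right) \left(-1\right)\right)^{2}} = \left(-12\right) \left(- \frac{1}{13}\right) - \frac{10}{\left(\frac{2}{3}\right)^{2}} = \frac{12}{13} - \frac{10}{\frac{4}{9}} = \frac{12}{13} - \frac{45}{2} = - \frac{561}{26} \approx -21.577$)
$\frac{819}{N{\left(T \right)}} = \frac{819}{\left(- \frac{561}{26}\right)^{2}} = \frac{819}{\frac{314721}{676}} = 819 \cdot \frac{676}{314721} = \frac{61516}{34969}$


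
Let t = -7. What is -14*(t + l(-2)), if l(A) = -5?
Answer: 168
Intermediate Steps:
-14*(t + l(-2)) = -14*(-7 - 5) = -14*(-12) = 168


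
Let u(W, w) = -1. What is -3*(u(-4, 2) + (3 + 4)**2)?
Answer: -144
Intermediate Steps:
-3*(u(-4, 2) + (3 + 4)**2) = -3*(-1 + (3 + 4)**2) = -3*(-1 + 7**2) = -3*(-1 + 49) = -3*48 = -144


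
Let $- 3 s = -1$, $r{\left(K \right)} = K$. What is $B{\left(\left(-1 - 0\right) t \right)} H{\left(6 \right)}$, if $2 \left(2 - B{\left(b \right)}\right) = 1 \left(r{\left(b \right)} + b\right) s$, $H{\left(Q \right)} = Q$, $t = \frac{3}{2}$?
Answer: $15$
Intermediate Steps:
$t = \frac{3}{2}$ ($t = 3 \cdot \frac{1}{2} = \frac{3}{2} \approx 1.5$)
$s = \frac{1}{3}$ ($s = \left(- \frac{1}{3}\right) \left(-1\right) = \frac{1}{3} \approx 0.33333$)
$B{\left(b \right)} = 2 - \frac{b}{3}$ ($B{\left(b \right)} = 2 - \frac{1 \left(b + b\right) \frac{1}{3}}{2} = 2 - \frac{1 \cdot 2 b \frac{1}{3}}{2} = 2 - \frac{2 b \frac{1}{3}}{2} = 2 - \frac{\frac{2}{3} b}{2} = 2 - \frac{b}{3}$)
$B{\left(\left(-1 - 0\right) t \right)} H{\left(6 \right)} = \left(2 - \frac{\left(-1 - 0\right) \frac{3}{2}}{3}\right) 6 = \left(2 - \frac{\left(-1 + 0\right) \frac{3}{2}}{3}\right) 6 = \left(2 - \frac{\left(-1\right) \frac{3}{2}}{3}\right) 6 = \left(2 - - \frac{1}{2}\right) 6 = \left(2 + \frac{1}{2}\right) 6 = \frac{5}{2} \cdot 6 = 15$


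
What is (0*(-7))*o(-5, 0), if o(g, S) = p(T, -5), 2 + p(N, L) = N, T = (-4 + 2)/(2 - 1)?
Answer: 0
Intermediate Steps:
T = -2 (T = -2/1 = -2*1 = -2)
p(N, L) = -2 + N
o(g, S) = -4 (o(g, S) = -2 - 2 = -4)
(0*(-7))*o(-5, 0) = (0*(-7))*(-4) = 0*(-4) = 0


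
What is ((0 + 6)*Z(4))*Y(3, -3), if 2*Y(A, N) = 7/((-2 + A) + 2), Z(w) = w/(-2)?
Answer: -14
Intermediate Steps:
Z(w) = -w/2 (Z(w) = w*(-1/2) = -w/2)
Y(A, N) = 7/(2*A) (Y(A, N) = (7/((-2 + A) + 2))/2 = (7/A)/2 = 7/(2*A))
((0 + 6)*Z(4))*Y(3, -3) = ((0 + 6)*(-1/2*4))*((7/2)/3) = (6*(-2))*((7/2)*(1/3)) = -12*7/6 = -14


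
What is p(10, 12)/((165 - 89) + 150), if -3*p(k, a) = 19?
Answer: -19/678 ≈ -0.028024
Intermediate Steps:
p(k, a) = -19/3 (p(k, a) = -⅓*19 = -19/3)
p(10, 12)/((165 - 89) + 150) = -19/(3*((165 - 89) + 150)) = -19/(3*(76 + 150)) = -19/3/226 = -19/3*1/226 = -19/678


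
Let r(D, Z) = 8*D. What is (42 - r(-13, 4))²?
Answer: 21316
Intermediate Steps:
(42 - r(-13, 4))² = (42 - 8*(-13))² = (42 - 1*(-104))² = (42 + 104)² = 146² = 21316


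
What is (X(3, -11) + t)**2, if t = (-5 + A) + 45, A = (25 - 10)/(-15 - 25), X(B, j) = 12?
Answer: 170569/64 ≈ 2665.1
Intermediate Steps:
A = -3/8 (A = 15/(-40) = 15*(-1/40) = -3/8 ≈ -0.37500)
t = 317/8 (t = (-5 - 3/8) + 45 = -43/8 + 45 = 317/8 ≈ 39.625)
(X(3, -11) + t)**2 = (12 + 317/8)**2 = (413/8)**2 = 170569/64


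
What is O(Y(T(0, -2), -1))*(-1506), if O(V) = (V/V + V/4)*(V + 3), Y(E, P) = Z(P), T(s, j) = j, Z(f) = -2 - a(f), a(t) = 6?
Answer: -7530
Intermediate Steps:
Z(f) = -8 (Z(f) = -2 - 1*6 = -2 - 6 = -8)
Y(E, P) = -8
O(V) = (1 + V/4)*(3 + V) (O(V) = (1 + V*(¼))*(3 + V) = (1 + V/4)*(3 + V))
O(Y(T(0, -2), -1))*(-1506) = (3 + (¼)*(-8)² + (7/4)*(-8))*(-1506) = (3 + (¼)*64 - 14)*(-1506) = (3 + 16 - 14)*(-1506) = 5*(-1506) = -7530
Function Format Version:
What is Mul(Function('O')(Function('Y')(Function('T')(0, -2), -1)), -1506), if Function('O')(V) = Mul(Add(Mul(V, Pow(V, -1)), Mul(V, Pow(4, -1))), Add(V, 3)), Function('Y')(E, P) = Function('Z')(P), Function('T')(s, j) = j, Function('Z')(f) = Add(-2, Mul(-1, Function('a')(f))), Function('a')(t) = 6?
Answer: -7530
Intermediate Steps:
Function('Z')(f) = -8 (Function('Z')(f) = Add(-2, Mul(-1, 6)) = Add(-2, -6) = -8)
Function('Y')(E, P) = -8
Function('O')(V) = Mul(Add(1, Mul(Rational(1, 4), V)), Add(3, V)) (Function('O')(V) = Mul(Add(1, Mul(V, Rational(1, 4))), Add(3, V)) = Mul(Add(1, Mul(Rational(1, 4), V)), Add(3, V)))
Mul(Function('O')(Function('Y')(Function('T')(0, -2), -1)), -1506) = Mul(Add(3, Mul(Rational(1, 4), Pow(-8, 2)), Mul(Rational(7, 4), -8)), -1506) = Mul(Add(3, Mul(Rational(1, 4), 64), -14), -1506) = Mul(Add(3, 16, -14), -1506) = Mul(5, -1506) = -7530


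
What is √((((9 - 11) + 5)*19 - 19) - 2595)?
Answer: I*√2557 ≈ 50.567*I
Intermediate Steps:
√((((9 - 11) + 5)*19 - 19) - 2595) = √(((-2 + 5)*19 - 19) - 2595) = √((3*19 - 19) - 2595) = √((57 - 19) - 2595) = √(38 - 2595) = √(-2557) = I*√2557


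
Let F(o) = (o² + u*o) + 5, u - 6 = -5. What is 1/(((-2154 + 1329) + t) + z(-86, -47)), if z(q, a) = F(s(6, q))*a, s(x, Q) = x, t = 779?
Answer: -1/2255 ≈ -0.00044346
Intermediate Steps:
u = 1 (u = 6 - 5 = 1)
F(o) = 5 + o + o² (F(o) = (o² + 1*o) + 5 = (o² + o) + 5 = (o + o²) + 5 = 5 + o + o²)
z(q, a) = 47*a (z(q, a) = (5 + 6 + 6²)*a = (5 + 6 + 36)*a = 47*a)
1/(((-2154 + 1329) + t) + z(-86, -47)) = 1/(((-2154 + 1329) + 779) + 47*(-47)) = 1/((-825 + 779) - 2209) = 1/(-46 - 2209) = 1/(-2255) = -1/2255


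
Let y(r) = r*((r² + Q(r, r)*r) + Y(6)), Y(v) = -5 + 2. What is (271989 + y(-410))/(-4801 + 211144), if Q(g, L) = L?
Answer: -137568781/206343 ≈ -666.70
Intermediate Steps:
Y(v) = -3
y(r) = r*(-3 + 2*r²) (y(r) = r*((r² + r*r) - 3) = r*((r² + r²) - 3) = r*(2*r² - 3) = r*(-3 + 2*r²))
(271989 + y(-410))/(-4801 + 211144) = (271989 - 410*(-3 + 2*(-410)²))/(-4801 + 211144) = (271989 - 410*(-3 + 2*168100))/206343 = (271989 - 410*(-3 + 336200))*(1/206343) = (271989 - 410*336197)*(1/206343) = (271989 - 137840770)*(1/206343) = -137568781*1/206343 = -137568781/206343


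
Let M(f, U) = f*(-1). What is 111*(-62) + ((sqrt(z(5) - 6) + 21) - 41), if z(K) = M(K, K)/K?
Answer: -6902 + I*sqrt(7) ≈ -6902.0 + 2.6458*I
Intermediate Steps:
M(f, U) = -f
z(K) = -1 (z(K) = (-K)/K = -1)
111*(-62) + ((sqrt(z(5) - 6) + 21) - 41) = 111*(-62) + ((sqrt(-1 - 6) + 21) - 41) = -6882 + ((sqrt(-7) + 21) - 41) = -6882 + ((I*sqrt(7) + 21) - 41) = -6882 + ((21 + I*sqrt(7)) - 41) = -6882 + (-20 + I*sqrt(7)) = -6902 + I*sqrt(7)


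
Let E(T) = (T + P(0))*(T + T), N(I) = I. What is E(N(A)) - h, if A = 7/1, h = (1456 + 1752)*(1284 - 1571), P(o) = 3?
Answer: 920836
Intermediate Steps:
h = -920696 (h = 3208*(-287) = -920696)
A = 7 (A = 7*1 = 7)
E(T) = 2*T*(3 + T) (E(T) = (T + 3)*(T + T) = (3 + T)*(2*T) = 2*T*(3 + T))
E(N(A)) - h = 2*7*(3 + 7) - 1*(-920696) = 2*7*10 + 920696 = 140 + 920696 = 920836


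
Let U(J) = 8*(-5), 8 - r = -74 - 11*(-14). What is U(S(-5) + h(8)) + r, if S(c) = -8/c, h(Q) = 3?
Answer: -112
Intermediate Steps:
r = -72 (r = 8 - (-74 - 11*(-14)) = 8 - (-74 + 154) = 8 - 1*80 = 8 - 80 = -72)
U(J) = -40
U(S(-5) + h(8)) + r = -40 - 72 = -112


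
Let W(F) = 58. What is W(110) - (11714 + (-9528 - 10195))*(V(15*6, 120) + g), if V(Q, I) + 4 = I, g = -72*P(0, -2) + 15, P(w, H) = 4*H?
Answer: 5662421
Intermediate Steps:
g = 591 (g = -288*(-2) + 15 = -72*(-8) + 15 = 576 + 15 = 591)
V(Q, I) = -4 + I
W(110) - (11714 + (-9528 - 10195))*(V(15*6, 120) + g) = 58 - (11714 + (-9528 - 10195))*((-4 + 120) + 591) = 58 - (11714 - 19723)*(116 + 591) = 58 - (-8009)*707 = 58 - 1*(-5662363) = 58 + 5662363 = 5662421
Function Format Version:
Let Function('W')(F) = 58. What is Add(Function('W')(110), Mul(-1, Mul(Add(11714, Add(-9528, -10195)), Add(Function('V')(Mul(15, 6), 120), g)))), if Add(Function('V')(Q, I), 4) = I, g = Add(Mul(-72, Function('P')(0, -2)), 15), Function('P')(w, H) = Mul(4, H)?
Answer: 5662421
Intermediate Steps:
g = 591 (g = Add(Mul(-72, Mul(4, -2)), 15) = Add(Mul(-72, -8), 15) = Add(576, 15) = 591)
Function('V')(Q, I) = Add(-4, I)
Add(Function('W')(110), Mul(-1, Mul(Add(11714, Add(-9528, -10195)), Add(Function('V')(Mul(15, 6), 120), g)))) = Add(58, Mul(-1, Mul(Add(11714, Add(-9528, -10195)), Add(Add(-4, 120), 591)))) = Add(58, Mul(-1, Mul(Add(11714, -19723), Add(116, 591)))) = Add(58, Mul(-1, Mul(-8009, 707))) = Add(58, Mul(-1, -5662363)) = Add(58, 5662363) = 5662421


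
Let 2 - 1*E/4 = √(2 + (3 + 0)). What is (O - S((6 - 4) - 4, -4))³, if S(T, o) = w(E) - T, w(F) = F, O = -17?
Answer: -26163 + 9068*√5 ≈ -5886.3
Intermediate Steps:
E = 8 - 4*√5 (E = 8 - 4*√(2 + (3 + 0)) = 8 - 4*√(2 + 3) = 8 - 4*√5 ≈ -0.94427)
S(T, o) = 8 - T - 4*√5 (S(T, o) = (8 - 4*√5) - T = 8 - T - 4*√5)
(O - S((6 - 4) - 4, -4))³ = (-17 - (8 - ((6 - 4) - 4) - 4*√5))³ = (-17 - (8 - (2 - 4) - 4*√5))³ = (-17 - (8 - 1*(-2) - 4*√5))³ = (-17 - (8 + 2 - 4*√5))³ = (-17 - (10 - 4*√5))³ = (-17 + (-10 + 4*√5))³ = (-27 + 4*√5)³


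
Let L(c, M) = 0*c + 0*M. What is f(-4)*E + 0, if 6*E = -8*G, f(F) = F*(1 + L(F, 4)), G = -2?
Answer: -32/3 ≈ -10.667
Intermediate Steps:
L(c, M) = 0 (L(c, M) = 0 + 0 = 0)
f(F) = F (f(F) = F*(1 + 0) = F*1 = F)
E = 8/3 (E = (-8*(-2))/6 = (⅙)*16 = 8/3 ≈ 2.6667)
f(-4)*E + 0 = -4*8/3 + 0 = -32/3 + 0 = -32/3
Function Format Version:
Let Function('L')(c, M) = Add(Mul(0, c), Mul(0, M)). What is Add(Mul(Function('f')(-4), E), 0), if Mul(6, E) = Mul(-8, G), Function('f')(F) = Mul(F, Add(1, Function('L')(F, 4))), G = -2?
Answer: Rational(-32, 3) ≈ -10.667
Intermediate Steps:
Function('L')(c, M) = 0 (Function('L')(c, M) = Add(0, 0) = 0)
Function('f')(F) = F (Function('f')(F) = Mul(F, Add(1, 0)) = Mul(F, 1) = F)
E = Rational(8, 3) (E = Mul(Rational(1, 6), Mul(-8, -2)) = Mul(Rational(1, 6), 16) = Rational(8, 3) ≈ 2.6667)
Add(Mul(Function('f')(-4), E), 0) = Add(Mul(-4, Rational(8, 3)), 0) = Add(Rational(-32, 3), 0) = Rational(-32, 3)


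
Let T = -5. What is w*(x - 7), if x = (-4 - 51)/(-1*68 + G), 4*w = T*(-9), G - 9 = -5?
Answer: -17685/256 ≈ -69.082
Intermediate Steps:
G = 4 (G = 9 - 5 = 4)
w = 45/4 (w = (-5*(-9))/4 = (¼)*45 = 45/4 ≈ 11.250)
x = 55/64 (x = (-4 - 51)/(-1*68 + 4) = -55/(-68 + 4) = -55/(-64) = -55*(-1/64) = 55/64 ≈ 0.85938)
w*(x - 7) = 45*(55/64 - 7)/4 = (45/4)*(-393/64) = -17685/256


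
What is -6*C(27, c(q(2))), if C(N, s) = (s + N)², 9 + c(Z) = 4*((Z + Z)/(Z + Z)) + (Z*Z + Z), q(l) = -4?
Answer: -6936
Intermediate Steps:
c(Z) = -5 + Z + Z² (c(Z) = -9 + (4*((Z + Z)/(Z + Z)) + (Z*Z + Z)) = -9 + (4*((2*Z)/((2*Z))) + (Z² + Z)) = -9 + (4*((2*Z)*(1/(2*Z))) + (Z + Z²)) = -9 + (4*1 + (Z + Z²)) = -9 + (4 + (Z + Z²)) = -9 + (4 + Z + Z²) = -5 + Z + Z²)
C(N, s) = (N + s)²
-6*C(27, c(q(2))) = -6*(27 + (-5 - 4 + (-4)²))² = -6*(27 + (-5 - 4 + 16))² = -6*(27 + 7)² = -6*34² = -6*1156 = -6936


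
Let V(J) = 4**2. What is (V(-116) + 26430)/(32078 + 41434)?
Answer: 13223/36756 ≈ 0.35975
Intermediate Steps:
V(J) = 16
(V(-116) + 26430)/(32078 + 41434) = (16 + 26430)/(32078 + 41434) = 26446/73512 = 26446*(1/73512) = 13223/36756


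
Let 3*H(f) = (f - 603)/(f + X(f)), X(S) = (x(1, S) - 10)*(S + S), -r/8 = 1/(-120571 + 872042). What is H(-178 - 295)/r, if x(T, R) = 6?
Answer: 28877957/2838 ≈ 10175.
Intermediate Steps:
r = -8/751471 (r = -8/(-120571 + 872042) = -8/751471 ≈ -1.0646e-5)
X(S) = -8*S (X(S) = (6 - 10)*(S + S) = -8*S)
H(f) = -(-603 + f)/(21*f) (H(f) = ((f - 603)/(f - 8*f))/3 = ((-603 + f)/((-7*f)))/3 = ((-603 + f)*(-1/(7*f)))/3 = (-(-603 + f)/(7*f))/3 = -(-603 + f)/(21*f))
H(-178 - 295)/r = ((603 - (-178 - 295))/(21*(-178 - 295)))/(-8/751471) = ((1/21)*(603 - 1*(-473))/(-473))*(-751471/8) = ((1/21)*(-1/473)*(603 + 473))*(-751471/8) = ((1/21)*(-1/473)*1076)*(-751471/8) = -1076/9933*(-751471/8) = 28877957/2838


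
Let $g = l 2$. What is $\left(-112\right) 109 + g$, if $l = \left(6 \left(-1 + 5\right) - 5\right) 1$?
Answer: $-12170$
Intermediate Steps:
$l = 19$ ($l = \left(6 \cdot 4 - 5\right) 1 = \left(24 - 5\right) 1 = 19 \cdot 1 = 19$)
$g = 38$ ($g = 19 \cdot 2 = 38$)
$\left(-112\right) 109 + g = \left(-112\right) 109 + 38 = -12208 + 38 = -12170$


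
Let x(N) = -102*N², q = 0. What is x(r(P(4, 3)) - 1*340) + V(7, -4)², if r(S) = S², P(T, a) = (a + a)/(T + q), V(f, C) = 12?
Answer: -93084099/8 ≈ -1.1636e+7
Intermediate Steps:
P(T, a) = 2*a/T (P(T, a) = (a + a)/(T + 0) = (2*a)/T = 2*a/T)
x(r(P(4, 3)) - 1*340) + V(7, -4)² = -102*((2*3/4)² - 1*340)² + 12² = -102*((2*3*(¼))² - 340)² + 144 = -102*((3/2)² - 340)² + 144 = -102*(9/4 - 340)² + 144 = -102*(-1351/4)² + 144 = -102*1825201/16 + 144 = -93085251/8 + 144 = -93084099/8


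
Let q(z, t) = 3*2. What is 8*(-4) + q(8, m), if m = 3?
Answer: -26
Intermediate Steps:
q(z, t) = 6
8*(-4) + q(8, m) = 8*(-4) + 6 = -32 + 6 = -26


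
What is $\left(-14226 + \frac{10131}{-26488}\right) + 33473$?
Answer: $\frac{46345855}{2408} \approx 19247.0$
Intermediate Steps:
$\left(-14226 + \frac{10131}{-26488}\right) + 33473 = \left(-14226 + 10131 \left(- \frac{1}{26488}\right)\right) + 33473 = \left(-14226 - \frac{921}{2408}\right) + 33473 = - \frac{34257129}{2408} + 33473 = \frac{46345855}{2408}$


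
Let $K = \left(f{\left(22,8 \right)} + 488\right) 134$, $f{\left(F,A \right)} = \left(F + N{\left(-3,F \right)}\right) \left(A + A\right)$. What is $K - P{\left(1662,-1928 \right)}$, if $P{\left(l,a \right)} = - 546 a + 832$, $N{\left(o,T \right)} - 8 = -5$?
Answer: $-934528$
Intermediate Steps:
$N{\left(o,T \right)} = 3$ ($N{\left(o,T \right)} = 8 - 5 = 3$)
$P{\left(l,a \right)} = 832 - 546 a$
$f{\left(F,A \right)} = 2 A \left(3 + F\right)$ ($f{\left(F,A \right)} = \left(F + 3\right) \left(A + A\right) = \left(3 + F\right) 2 A = 2 A \left(3 + F\right)$)
$K = 118992$ ($K = \left(2 \cdot 8 \left(3 + 22\right) + 488\right) 134 = \left(2 \cdot 8 \cdot 25 + 488\right) 134 = \left(400 + 488\right) 134 = 888 \cdot 134 = 118992$)
$K - P{\left(1662,-1928 \right)} = 118992 - \left(832 - -1052688\right) = 118992 - \left(832 + 1052688\right) = 118992 - 1053520 = -934528$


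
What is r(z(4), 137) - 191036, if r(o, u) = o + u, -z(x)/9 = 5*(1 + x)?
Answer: -191124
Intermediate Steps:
z(x) = -45 - 45*x (z(x) = -45*(1 + x) = -9*(5 + 5*x) = -45 - 45*x)
r(z(4), 137) - 191036 = ((-45 - 45*4) + 137) - 191036 = ((-45 - 180) + 137) - 191036 = (-225 + 137) - 191036 = -88 - 191036 = -191124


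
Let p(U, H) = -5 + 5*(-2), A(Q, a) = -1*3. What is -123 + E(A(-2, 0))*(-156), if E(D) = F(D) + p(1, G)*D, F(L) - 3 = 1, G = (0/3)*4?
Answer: -7767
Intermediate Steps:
A(Q, a) = -3
G = 0 (G = (0*(⅓))*4 = 0*4 = 0)
F(L) = 4 (F(L) = 3 + 1 = 4)
p(U, H) = -15 (p(U, H) = -5 - 10 = -15)
E(D) = 4 - 15*D
-123 + E(A(-2, 0))*(-156) = -123 + (4 - 15*(-3))*(-156) = -123 + (4 + 45)*(-156) = -123 + 49*(-156) = -123 - 7644 = -7767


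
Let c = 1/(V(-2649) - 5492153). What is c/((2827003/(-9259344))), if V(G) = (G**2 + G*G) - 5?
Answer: -2314836/6037237353683 ≈ -3.8343e-7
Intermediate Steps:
V(G) = -5 + 2*G**2 (V(G) = (G**2 + G**2) - 5 = 2*G**2 - 5 = -5 + 2*G**2)
c = 1/8542244 (c = 1/((-5 + 2*(-2649)**2) - 5492153) = 1/((-5 + 2*7017201) - 5492153) = 1/((-5 + 14034402) - 5492153) = 1/(14034397 - 5492153) = 1/8542244 ≈ 1.1707e-7)
c/((2827003/(-9259344))) = 1/(8542244*((2827003/(-9259344)))) = 1/(8542244*((2827003*(-1/9259344)))) = 1/(8542244*(-2827003/9259344)) = (1/8542244)*(-9259344/2827003) = -2314836/6037237353683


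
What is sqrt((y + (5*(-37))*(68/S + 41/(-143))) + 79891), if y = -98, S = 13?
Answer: 14*sqrt(8229507)/143 ≈ 280.85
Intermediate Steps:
sqrt((y + (5*(-37))*(68/S + 41/(-143))) + 79891) = sqrt((-98 + (5*(-37))*(68/13 + 41/(-143))) + 79891) = sqrt((-98 - 185*(68*(1/13) + 41*(-1/143))) + 79891) = sqrt((-98 - 185*(68/13 - 41/143)) + 79891) = sqrt((-98 - 185*707/143) + 79891) = sqrt((-98 - 130795/143) + 79891) = sqrt(-144809/143 + 79891) = sqrt(11279604/143) = 14*sqrt(8229507)/143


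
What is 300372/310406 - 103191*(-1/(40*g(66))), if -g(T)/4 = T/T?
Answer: -15991523013/24832480 ≈ -643.98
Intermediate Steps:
g(T) = -4 (g(T) = -4*T/T = -4*1 = -4)
300372/310406 - 103191*(-1/(40*g(66))) = 300372/310406 - 103191/((-40*(-4))) = 300372*(1/310406) - 103191/160 = 150186/155203 - 103191*1/160 = 150186/155203 - 103191/160 = -15991523013/24832480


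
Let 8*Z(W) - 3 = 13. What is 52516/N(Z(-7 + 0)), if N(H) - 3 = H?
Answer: 52516/5 ≈ 10503.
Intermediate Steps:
Z(W) = 2 (Z(W) = 3/8 + (1/8)*13 = 3/8 + 13/8 = 2)
N(H) = 3 + H
52516/N(Z(-7 + 0)) = 52516/(3 + 2) = 52516/5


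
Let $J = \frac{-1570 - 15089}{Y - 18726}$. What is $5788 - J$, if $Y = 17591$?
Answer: $\frac{6552721}{1135} \approx 5773.3$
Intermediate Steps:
$J = \frac{16659}{1135}$ ($J = \frac{-1570 - 15089}{17591 - 18726} = - \frac{16659}{-1135} = \left(-16659\right) \left(- \frac{1}{1135}\right) = \frac{16659}{1135} \approx 14.678$)
$5788 - J = 5788 - \frac{16659}{1135} = \frac{6552721}{1135}$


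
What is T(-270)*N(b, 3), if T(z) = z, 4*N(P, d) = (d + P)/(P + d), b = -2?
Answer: -135/2 ≈ -67.500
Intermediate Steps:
N(P, d) = 1/4 (N(P, d) = ((d + P)/(P + d))/4 = ((P + d)/(P + d))/4 = (1/4)*1 = 1/4)
T(-270)*N(b, 3) = -270*1/4 = -135/2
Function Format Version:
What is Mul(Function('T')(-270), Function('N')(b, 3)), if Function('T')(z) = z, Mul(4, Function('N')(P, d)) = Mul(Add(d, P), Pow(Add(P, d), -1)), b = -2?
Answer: Rational(-135, 2) ≈ -67.500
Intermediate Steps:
Function('N')(P, d) = Rational(1, 4) (Function('N')(P, d) = Mul(Rational(1, 4), Mul(Add(d, P), Pow(Add(P, d), -1))) = Mul(Rational(1, 4), Mul(Add(P, d), Pow(Add(P, d), -1))) = Mul(Rational(1, 4), 1) = Rational(1, 4))
Mul(Function('T')(-270), Function('N')(b, 3)) = Mul(-270, Rational(1, 4)) = Rational(-135, 2)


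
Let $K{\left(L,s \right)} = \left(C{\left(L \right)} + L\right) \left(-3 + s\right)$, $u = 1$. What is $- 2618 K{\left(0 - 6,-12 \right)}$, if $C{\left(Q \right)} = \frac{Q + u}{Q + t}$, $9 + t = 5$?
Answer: $-215985$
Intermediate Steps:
$t = -4$ ($t = -9 + 5 = -4$)
$C{\left(Q \right)} = \frac{1 + Q}{-4 + Q}$ ($C{\left(Q \right)} = \frac{Q + 1}{Q - 4} = \frac{1 + Q}{-4 + Q}$)
$K{\left(L,s \right)} = \left(-3 + s\right) \left(L + \frac{1 + L}{-4 + L}\right)$ ($K{\left(L,s \right)} = \left(\frac{1 + L}{-4 + L} + L\right) \left(-3 + s\right) = \left(L + \frac{1 + L}{-4 + L}\right) \left(-3 + s\right) = \left(-3 + s\right) \left(L + \frac{1 + L}{-4 + L}\right)$)
$- 2618 K{\left(0 - 6,-12 \right)} = - 2618 \frac{-3 - 3 \left(0 - 6\right) - 12 \left(1 + \left(0 - 6\right)\right) + \left(0 - 6\right) \left(-4 + \left(0 - 6\right)\right) \left(-3 - 12\right)}{-4 + \left(0 - 6\right)} = - 2618 \frac{-3 - 3 \left(0 - 6\right) - 12 \left(1 + \left(0 - 6\right)\right) + \left(0 - 6\right) \left(-4 + \left(0 - 6\right)\right) \left(-15\right)}{-4 + \left(0 - 6\right)} = - 2618 \frac{-3 - -18 - 12 \left(1 - 6\right) - 6 \left(-4 - 6\right) \left(-15\right)}{-4 - 6} = - 2618 \frac{-3 + 18 - -60 - \left(-60\right) \left(-15\right)}{-10} = - 2618 \left(- \frac{-3 + 18 + 60 - 900}{10}\right) = - 2618 \left(\left(- \frac{1}{10}\right) \left(-825\right)\right) = \left(-2618\right) \frac{165}{2} = -215985$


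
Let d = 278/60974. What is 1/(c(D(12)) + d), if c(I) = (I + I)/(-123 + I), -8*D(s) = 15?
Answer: 10152171/351157 ≈ 28.911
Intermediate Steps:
D(s) = -15/8 (D(s) = -⅛*15 = -15/8)
c(I) = 2*I/(-123 + I) (c(I) = (2*I)/(-123 + I) = 2*I/(-123 + I))
d = 139/30487 (d = 278*(1/60974) = 139/30487 ≈ 0.0045593)
1/(c(D(12)) + d) = 1/(2*(-15/8)/(-123 - 15/8) + 139/30487) = 1/(2*(-15/8)/(-999/8) + 139/30487) = 1/(2*(-15/8)*(-8/999) + 139/30487) = 1/(10/333 + 139/30487) = 1/(351157/10152171) = 10152171/351157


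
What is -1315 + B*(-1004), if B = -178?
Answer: 177397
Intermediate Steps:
-1315 + B*(-1004) = -1315 - 178*(-1004) = -1315 + 178712 = 177397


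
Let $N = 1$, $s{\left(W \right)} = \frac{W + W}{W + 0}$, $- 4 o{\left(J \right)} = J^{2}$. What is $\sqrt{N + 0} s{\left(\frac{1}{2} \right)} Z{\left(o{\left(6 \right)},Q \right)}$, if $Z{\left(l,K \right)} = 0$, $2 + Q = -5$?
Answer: $0$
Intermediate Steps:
$o{\left(J \right)} = - \frac{J^{2}}{4}$
$s{\left(W \right)} = 2$ ($s{\left(W \right)} = \frac{2 W}{W} = 2$)
$Q = -7$ ($Q = -2 - 5 = -7$)
$\sqrt{N + 0} s{\left(\frac{1}{2} \right)} Z{\left(o{\left(6 \right)},Q \right)} = \sqrt{1 + 0} \cdot 2 \cdot 0 = \sqrt{1} \cdot 2 \cdot 0 = 1 \cdot 2 \cdot 0 = 2 \cdot 0 = 0$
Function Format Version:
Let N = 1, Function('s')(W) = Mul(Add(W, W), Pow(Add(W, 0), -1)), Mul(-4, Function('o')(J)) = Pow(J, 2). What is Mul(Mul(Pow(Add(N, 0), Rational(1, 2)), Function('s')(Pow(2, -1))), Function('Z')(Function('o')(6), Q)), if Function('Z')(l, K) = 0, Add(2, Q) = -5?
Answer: 0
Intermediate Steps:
Function('o')(J) = Mul(Rational(-1, 4), Pow(J, 2))
Function('s')(W) = 2 (Function('s')(W) = Mul(Mul(2, W), Pow(W, -1)) = 2)
Q = -7 (Q = Add(-2, -5) = -7)
Mul(Mul(Pow(Add(N, 0), Rational(1, 2)), Function('s')(Pow(2, -1))), Function('Z')(Function('o')(6), Q)) = Mul(Mul(Pow(Add(1, 0), Rational(1, 2)), 2), 0) = Mul(Mul(Pow(1, Rational(1, 2)), 2), 0) = Mul(Mul(1, 2), 0) = Mul(2, 0) = 0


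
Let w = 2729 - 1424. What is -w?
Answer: -1305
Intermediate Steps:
w = 1305
-w = -1*1305 = -1305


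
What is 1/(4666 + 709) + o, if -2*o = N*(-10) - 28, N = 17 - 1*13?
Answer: 182751/5375 ≈ 34.000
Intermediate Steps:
N = 4 (N = 17 - 13 = 4)
o = 34 (o = -(4*(-10) - 28)/2 = -(-40 - 28)/2 = -½*(-68) = 34)
1/(4666 + 709) + o = 1/(4666 + 709) + 34 = 1/5375 + 34 = 182751/5375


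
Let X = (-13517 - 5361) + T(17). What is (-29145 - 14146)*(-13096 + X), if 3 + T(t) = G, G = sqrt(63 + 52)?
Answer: 1384316307 - 43291*sqrt(115) ≈ 1.3839e+9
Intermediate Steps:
G = sqrt(115) ≈ 10.724
T(t) = -3 + sqrt(115)
X = -18881 + sqrt(115) (X = (-13517 - 5361) + (-3 + sqrt(115)) = -18878 + (-3 + sqrt(115)) = -18881 + sqrt(115) ≈ -18870.)
(-29145 - 14146)*(-13096 + X) = (-29145 - 14146)*(-13096 + (-18881 + sqrt(115))) = -43291*(-31977 + sqrt(115)) = 1384316307 - 43291*sqrt(115)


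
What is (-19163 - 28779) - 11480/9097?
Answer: -436139854/9097 ≈ -47943.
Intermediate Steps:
(-19163 - 28779) - 11480/9097 = -47942 - 11480*1/9097 = -47942 - 11480/9097 = -436139854/9097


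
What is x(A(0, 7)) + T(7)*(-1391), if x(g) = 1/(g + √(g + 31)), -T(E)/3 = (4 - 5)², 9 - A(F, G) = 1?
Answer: 104333/25 - √39/25 ≈ 4173.1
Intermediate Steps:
A(F, G) = 8 (A(F, G) = 9 - 1*1 = 9 - 1 = 8)
T(E) = -3 (T(E) = -3*(4 - 5)² = -3*(-1)² = -3*1 = -3)
x(g) = 1/(g + √(31 + g))
x(A(0, 7)) + T(7)*(-1391) = 1/(8 + √(31 + 8)) - 3*(-1391) = 1/(8 + √39) + 4173 = 4173 + 1/(8 + √39)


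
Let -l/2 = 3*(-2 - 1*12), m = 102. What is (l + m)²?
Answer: 34596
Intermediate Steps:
l = 84 (l = -6*(-2 - 1*12) = -6*(-2 - 12) = -6*(-14) = -2*(-42) = 84)
(l + m)² = (84 + 102)² = 186² = 34596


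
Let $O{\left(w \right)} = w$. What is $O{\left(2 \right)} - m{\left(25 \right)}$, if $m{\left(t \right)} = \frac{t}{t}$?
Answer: $1$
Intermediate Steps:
$m{\left(t \right)} = 1$
$O{\left(2 \right)} - m{\left(25 \right)} = 2 - 1 = 1$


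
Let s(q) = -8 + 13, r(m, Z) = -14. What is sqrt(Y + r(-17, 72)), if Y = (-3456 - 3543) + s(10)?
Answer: 4*I*sqrt(438) ≈ 83.714*I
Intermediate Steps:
s(q) = 5
Y = -6994 (Y = (-3456 - 3543) + 5 = -6999 + 5 = -6994)
sqrt(Y + r(-17, 72)) = sqrt(-6994 - 14) = sqrt(-7008) = 4*I*sqrt(438)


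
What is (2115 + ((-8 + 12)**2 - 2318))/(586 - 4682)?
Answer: 187/4096 ≈ 0.045654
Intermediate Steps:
(2115 + ((-8 + 12)**2 - 2318))/(586 - 4682) = (2115 + (4**2 - 2318))/(-4096) = (2115 + (16 - 2318))*(-1/4096) = (2115 - 2302)*(-1/4096) = -187*(-1/4096) = 187/4096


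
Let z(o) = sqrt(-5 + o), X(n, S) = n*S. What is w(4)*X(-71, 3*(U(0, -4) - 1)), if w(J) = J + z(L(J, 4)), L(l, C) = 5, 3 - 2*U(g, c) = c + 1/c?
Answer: -4473/2 ≈ -2236.5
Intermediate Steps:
U(g, c) = 3/2 - c/2 - 1/(2*c) (U(g, c) = 3/2 - (c + 1/c)/2 = 3/2 + (-c/2 - 1/(2*c)) = 3/2 - c/2 - 1/(2*c))
X(n, S) = S*n
w(J) = J (w(J) = J + sqrt(-5 + 5) = J + sqrt(0) = J + 0 = J)
w(4)*X(-71, 3*(U(0, -4) - 1)) = 4*((3*((1/2)*(-1 - 1*(-4)*(-3 - 4))/(-4) - 1))*(-71)) = 4*((3*((1/2)*(-1/4)*(-1 - 1*(-4)*(-7)) - 1))*(-71)) = 4*((3*((1/2)*(-1/4)*(-1 - 28) - 1))*(-71)) = 4*((3*((1/2)*(-1/4)*(-29) - 1))*(-71)) = 4*((3*(29/8 - 1))*(-71)) = 4*((3*(21/8))*(-71)) = 4*((63/8)*(-71)) = 4*(-4473/8) = -4473/2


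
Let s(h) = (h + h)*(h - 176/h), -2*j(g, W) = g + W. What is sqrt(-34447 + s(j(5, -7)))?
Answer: I*sqrt(34797) ≈ 186.54*I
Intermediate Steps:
j(g, W) = -W/2 - g/2 (j(g, W) = -(g + W)/2 = -(W + g)/2 = -W/2 - g/2)
s(h) = 2*h*(h - 176/h) (s(h) = (2*h)*(h - 176/h) = 2*h*(h - 176/h))
sqrt(-34447 + s(j(5, -7))) = sqrt(-34447 + (-352 + 2*(-1/2*(-7) - 1/2*5)**2)) = sqrt(-34447 + (-352 + 2*(7/2 - 5/2)**2)) = sqrt(-34447 + (-352 + 2*1**2)) = sqrt(-34447 + (-352 + 2*1)) = sqrt(-34447 + (-352 + 2)) = sqrt(-34447 - 350) = sqrt(-34797) = I*sqrt(34797)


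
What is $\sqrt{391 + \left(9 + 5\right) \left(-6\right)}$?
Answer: $\sqrt{307} \approx 17.521$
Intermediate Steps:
$\sqrt{391 + \left(9 + 5\right) \left(-6\right)} = \sqrt{391 + 14 \left(-6\right)} = \sqrt{391 - 84} = \sqrt{307}$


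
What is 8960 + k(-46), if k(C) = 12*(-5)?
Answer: 8900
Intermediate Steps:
k(C) = -60
8960 + k(-46) = 8960 - 60 = 8900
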